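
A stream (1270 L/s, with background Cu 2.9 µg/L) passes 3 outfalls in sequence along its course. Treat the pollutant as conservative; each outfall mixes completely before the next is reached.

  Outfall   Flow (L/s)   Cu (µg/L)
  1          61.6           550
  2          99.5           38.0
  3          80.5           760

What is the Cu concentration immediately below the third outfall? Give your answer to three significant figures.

67.8 µg/L

After outfall 1: Q = 1270 + 61.60 = 1332 L/s; C = (1270·2.900 + 61.60·550.0)/1332 = 28.21 µg/L.
After outfall 2: Q = 1332 + 99.50 = 1431 L/s; C = (1332·28.21 + 99.50·38.00)/1431 = 28.89 µg/L.
After outfall 3: Q = 1431 + 80.50 = 1512 L/s; C = (1431·28.89 + 80.50·760.0)/1512 = 67.82 µg/L.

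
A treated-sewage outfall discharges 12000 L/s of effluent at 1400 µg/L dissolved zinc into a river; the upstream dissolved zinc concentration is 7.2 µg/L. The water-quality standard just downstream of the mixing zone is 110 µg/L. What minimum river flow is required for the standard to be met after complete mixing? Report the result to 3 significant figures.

151000 L/s

Set C_mix = 110: (Q·7.200 + 12000·1400) / (Q + 12000) = 110
→ Q = 12000·(1400 − 110)/(110 − 7.200) = 150600 L/s.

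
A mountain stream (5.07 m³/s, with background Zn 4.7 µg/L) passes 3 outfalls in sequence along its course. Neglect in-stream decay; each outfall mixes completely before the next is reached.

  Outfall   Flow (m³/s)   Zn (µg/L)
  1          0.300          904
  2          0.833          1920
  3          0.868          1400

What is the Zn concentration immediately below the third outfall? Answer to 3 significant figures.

440 µg/L

Below outfall 1: Q → 5.370 m³/s, C = (5.070·4.700 + 0.3000·904.0)/5.370 = 54.94 µg/L.
Below outfall 2: Q → 6.203 m³/s, C = (5.370·54.94 + 0.8330·1920)/6.203 = 305.4 µg/L.
Below outfall 3: Q → 7.071 m³/s, C = (6.203·305.4 + 0.8680·1400)/7.071 = 439.8 µg/L.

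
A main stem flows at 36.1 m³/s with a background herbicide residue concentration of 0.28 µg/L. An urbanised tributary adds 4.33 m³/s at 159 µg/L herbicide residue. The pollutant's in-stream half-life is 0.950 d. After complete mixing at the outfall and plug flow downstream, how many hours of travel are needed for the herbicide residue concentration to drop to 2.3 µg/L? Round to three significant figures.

66.3 h

Mixed concentration C = ΣQC/ΣQ = (36.10·0.2800 + 4.330·159.0) / 40.43 = 698.6/40.43 = 17.28 µg/L.
Half-life 0.950 d → k = ln 2 / 0.950 = 0.7296 d⁻¹.
17.28·exp(−k·t) = 2.3 → t = ln(17.28/2.3)/k = 238800 s = 66.33 h.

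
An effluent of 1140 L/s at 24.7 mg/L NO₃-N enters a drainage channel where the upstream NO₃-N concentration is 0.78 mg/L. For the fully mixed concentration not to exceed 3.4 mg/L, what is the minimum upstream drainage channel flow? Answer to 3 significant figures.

Set C_mix = 3.4: (Q·0.7800 + 1140·24.70) / (Q + 1140) = 3.4
→ Q = 1140·(24.70 − 3.4)/(3.4 − 0.7800) = 9268 L/s.

9270 L/s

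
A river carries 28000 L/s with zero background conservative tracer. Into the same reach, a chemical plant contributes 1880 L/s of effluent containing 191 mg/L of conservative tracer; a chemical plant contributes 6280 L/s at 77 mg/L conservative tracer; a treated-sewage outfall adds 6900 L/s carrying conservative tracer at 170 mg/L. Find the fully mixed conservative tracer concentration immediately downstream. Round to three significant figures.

46.8 mg/L

After mixing, C = (28000·0 + 1880·191.0 + 6280·77.00 + 6900·170.0) / 43060 = 2016000/43060 = 46.81 mg/L.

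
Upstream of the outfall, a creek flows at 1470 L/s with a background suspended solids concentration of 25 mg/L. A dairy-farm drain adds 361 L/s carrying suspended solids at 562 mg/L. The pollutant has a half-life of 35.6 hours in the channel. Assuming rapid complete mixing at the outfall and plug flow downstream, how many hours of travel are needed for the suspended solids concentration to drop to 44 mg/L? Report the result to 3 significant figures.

Conservation of mass: C = (1470·25.00 + 361.0·562.0) / 1831 = 239600/1831 = 130.9 mg/L.
Half-life 35.6 h → k = ln 2 / 35.6 = 0.01947 h⁻¹ = 0.4673 d⁻¹.
130.9·exp(−k·t) = 44 → t = ln(130.9/44)/k = 201500 s = 55.99 h.

56.0 h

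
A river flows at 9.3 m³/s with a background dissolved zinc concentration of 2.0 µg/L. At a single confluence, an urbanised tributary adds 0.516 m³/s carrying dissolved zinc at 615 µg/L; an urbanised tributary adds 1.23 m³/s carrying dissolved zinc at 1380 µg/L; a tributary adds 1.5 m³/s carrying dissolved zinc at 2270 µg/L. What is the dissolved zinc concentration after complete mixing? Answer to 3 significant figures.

433 µg/L

After mixing, C = (9.300·2.000 + 0.5160·615.0 + 1.230·1380 + 1.500·2270) / 12.55 = 5438/12.55 = 433.5 µg/L.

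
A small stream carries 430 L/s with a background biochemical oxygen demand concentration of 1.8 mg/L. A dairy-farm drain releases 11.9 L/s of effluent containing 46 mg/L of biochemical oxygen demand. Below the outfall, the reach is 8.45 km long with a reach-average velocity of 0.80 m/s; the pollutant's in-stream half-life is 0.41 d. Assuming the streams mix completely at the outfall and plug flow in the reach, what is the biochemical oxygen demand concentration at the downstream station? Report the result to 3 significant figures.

Mass balance: C = (430.0·1.800 + 11.90·46.00) / 441.9 = 1321/441.9 = 2.990 mg/L.
Travel time t = 8.45·1000 / 0.80 = 10560 s = 2.934 h.
Half-life 0.41 d → k = ln 2 / 0.41 = 1.691 d⁻¹.
First-order decay: C = 2.990·exp(−k·t) = 2.990·0.8133 = 2.432 mg/L.

2.43 mg/L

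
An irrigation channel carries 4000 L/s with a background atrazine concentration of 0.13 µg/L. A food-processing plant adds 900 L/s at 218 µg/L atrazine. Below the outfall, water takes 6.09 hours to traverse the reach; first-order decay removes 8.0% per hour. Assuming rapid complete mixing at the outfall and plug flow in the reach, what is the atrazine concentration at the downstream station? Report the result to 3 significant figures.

Mixed concentration C = ΣQC/ΣQ = (4000·0.1300 + 900.0·218.0) / 4900 = 196700/4900 = 40.15 µg/L.
8.0%/h lost → k = −ln(1 − 0.08) = 0.08338 h⁻¹.
First-order decay: C = 40.15·exp(−k·t) = 40.15·0.6018 = 24.16 µg/L.

24.2 µg/L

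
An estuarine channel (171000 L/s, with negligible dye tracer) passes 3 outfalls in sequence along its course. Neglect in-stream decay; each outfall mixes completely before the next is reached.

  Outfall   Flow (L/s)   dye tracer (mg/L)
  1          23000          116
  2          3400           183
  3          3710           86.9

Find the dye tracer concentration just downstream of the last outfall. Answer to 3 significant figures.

18.0 mg/L

Outfall 1: combined Q = 194000 L/s; C = (171000·0 + 23000·116.0)/194000 = 13.75 mg/L.
Outfall 2: combined Q = 197400 L/s; C = (194000·13.75 + 3400·183.0)/197400 = 16.67 mg/L.
Outfall 3: combined Q = 201100 L/s; C = (197400·16.67 + 3710·86.90)/201100 = 17.96 mg/L.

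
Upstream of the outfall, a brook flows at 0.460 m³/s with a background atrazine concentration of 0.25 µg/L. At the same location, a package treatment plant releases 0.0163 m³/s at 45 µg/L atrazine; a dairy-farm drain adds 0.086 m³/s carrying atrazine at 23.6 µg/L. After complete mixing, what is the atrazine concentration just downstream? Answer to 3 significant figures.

5.12 µg/L

Mass balance: C = (0.4600·0.2500 + 0.01630·45.00 + 0.08600·23.60) / 0.5623 = 2.878/0.5623 = 5.118 µg/L.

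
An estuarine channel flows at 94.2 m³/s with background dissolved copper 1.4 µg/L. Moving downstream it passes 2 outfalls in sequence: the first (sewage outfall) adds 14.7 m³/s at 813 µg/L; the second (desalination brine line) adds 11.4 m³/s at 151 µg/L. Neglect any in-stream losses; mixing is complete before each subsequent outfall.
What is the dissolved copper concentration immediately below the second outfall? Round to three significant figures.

115 µg/L

Below outfall 1: Q → 108.9 m³/s, C = (94.20·1.400 + 14.70·813.0)/108.9 = 111.0 µg/L.
Below outfall 2: Q → 120.3 m³/s, C = (108.9·111.0 + 11.40·151.0)/120.3 = 114.7 µg/L.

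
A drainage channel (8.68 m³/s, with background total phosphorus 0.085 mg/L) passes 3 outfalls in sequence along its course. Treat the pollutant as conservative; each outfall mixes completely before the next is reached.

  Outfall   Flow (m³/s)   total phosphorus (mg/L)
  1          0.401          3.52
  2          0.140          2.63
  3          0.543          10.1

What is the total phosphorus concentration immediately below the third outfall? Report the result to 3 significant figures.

0.820 mg/L

Outfall 1: combined Q = 9.081 m³/s; C = (8.680·0.08500 + 0.4010·3.520)/9.081 = 0.2367 mg/L.
Outfall 2: combined Q = 9.221 m³/s; C = (9.081·0.2367 + 0.1400·2.630)/9.221 = 0.2730 mg/L.
Outfall 3: combined Q = 9.764 m³/s; C = (9.221·0.2730 + 0.5430·10.10)/9.764 = 0.8195 mg/L.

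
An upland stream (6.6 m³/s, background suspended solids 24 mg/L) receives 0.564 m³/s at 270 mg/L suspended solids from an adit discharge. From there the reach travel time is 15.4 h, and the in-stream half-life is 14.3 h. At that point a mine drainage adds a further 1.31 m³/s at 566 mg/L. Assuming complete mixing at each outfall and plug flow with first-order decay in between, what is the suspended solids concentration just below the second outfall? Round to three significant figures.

105 mg/L

Mixed concentration C = ΣQC/ΣQ = (6.600·24.00 + 0.5640·270.0) / 7.164 = 310.7/7.164 = 43.37 mg/L; combined flow 7.164 m³/s.
Half-life 14.3 h → k = ln 2 / 14.3 = 0.04847 h⁻¹ = 1.163 d⁻¹.
First-order decay: C = 43.37·exp(−k·t) = 43.37·0.4740 = 20.56 mg/L.
At the second outfall, C = (7.164·20.56 + 1.310·566.0) / (7.164 + 1.310) = 104.9 mg/L.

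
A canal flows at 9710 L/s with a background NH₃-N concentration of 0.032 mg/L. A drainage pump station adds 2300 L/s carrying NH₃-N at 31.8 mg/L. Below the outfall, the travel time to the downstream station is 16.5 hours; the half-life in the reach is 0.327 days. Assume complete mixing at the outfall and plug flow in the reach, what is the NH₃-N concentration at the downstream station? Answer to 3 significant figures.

Mass balance: C = (9710·0.03200 + 2300·31.80) / 12010 = 73450/12010 = 6.116 mg/L.
Half-life 0.327 d → k = ln 2 / 0.327 = 2.120 d⁻¹.
Applying C = C₀e^(−kt): 6.116 × 0.2329 = 1.424 mg/L.

1.42 mg/L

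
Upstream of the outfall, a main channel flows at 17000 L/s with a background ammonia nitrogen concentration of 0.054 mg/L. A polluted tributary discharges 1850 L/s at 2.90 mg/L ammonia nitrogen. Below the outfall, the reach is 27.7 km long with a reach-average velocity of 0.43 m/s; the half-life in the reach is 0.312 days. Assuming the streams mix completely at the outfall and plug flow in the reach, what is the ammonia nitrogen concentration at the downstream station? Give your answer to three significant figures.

0.0636 mg/L

After mixing, C = (17000·0.05400 + 1850·2.900) / 18850 = 6283/18850 = 0.3333 mg/L.
Travel time t = 27.7·1000 / 0.43 = 64420 s = 17.89 h.
Half-life 0.312 d → k = ln 2 / 0.312 = 2.222 d⁻¹.
Applying C = C₀e^(−kt): 0.3333 × 0.1908 = 0.06360 mg/L.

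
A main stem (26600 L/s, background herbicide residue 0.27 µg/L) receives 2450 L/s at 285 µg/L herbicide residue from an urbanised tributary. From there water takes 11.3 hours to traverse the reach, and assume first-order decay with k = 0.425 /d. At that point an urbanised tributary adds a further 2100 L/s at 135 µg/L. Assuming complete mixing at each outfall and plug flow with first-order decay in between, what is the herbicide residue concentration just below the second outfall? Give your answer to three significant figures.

Flow-weighted average: C = (26600·0.2700 + 2450·285.0) / 29050 = 705400/29050 = 24.28 µg/L; combined flow 29050 L/s.
First-order decay: C = 24.28·exp(−k·t) = 24.28·0.8186 = 19.88 µg/L.
Second outfall: C = (29050·19.88 + 2100·135.0)/31150 = 27.64 µg/L.

27.6 µg/L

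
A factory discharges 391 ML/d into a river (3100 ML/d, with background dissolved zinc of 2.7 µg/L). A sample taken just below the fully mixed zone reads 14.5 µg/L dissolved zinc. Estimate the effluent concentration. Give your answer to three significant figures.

Mass balance: 3100·2.700 + 391.0·Cₑ = 3491·14.50
→ Cₑ = (3491·14.50 − 3100·2.700) / 391.0 = 108.1 µg/L.

108 µg/L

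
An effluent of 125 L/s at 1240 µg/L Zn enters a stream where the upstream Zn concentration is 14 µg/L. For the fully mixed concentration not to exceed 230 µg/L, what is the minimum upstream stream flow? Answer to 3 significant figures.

584 L/s

Set C_mix = 230: (Q·14.00 + 125.0·1240) / (Q + 125.0) = 230
→ Q = 125.0·(1240 − 230)/(230 − 14.00) = 584.5 L/s.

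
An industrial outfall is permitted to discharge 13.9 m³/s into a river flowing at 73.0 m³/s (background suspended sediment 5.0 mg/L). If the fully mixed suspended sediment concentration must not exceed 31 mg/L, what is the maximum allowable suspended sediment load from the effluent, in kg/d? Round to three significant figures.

201000 kg/d

Mass balance at the limit: 73.00·5.000 + 13.90·Cₑ = 86.90·31 → Cₑ = 167.5 mg/L.
Load = 13.90 m³/s × 167.5 g/m³ × 86 400 s/d = 201200 kg/d.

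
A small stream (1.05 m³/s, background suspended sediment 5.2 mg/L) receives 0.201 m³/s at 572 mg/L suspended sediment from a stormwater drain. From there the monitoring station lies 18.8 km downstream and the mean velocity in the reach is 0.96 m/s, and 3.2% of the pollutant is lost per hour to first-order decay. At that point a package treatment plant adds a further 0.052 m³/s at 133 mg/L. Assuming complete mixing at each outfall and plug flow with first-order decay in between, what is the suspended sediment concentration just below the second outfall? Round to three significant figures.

82.7 mg/L

Flow-weighted average: C = (1.050·5.200 + 0.2010·572.0) / 1.251 = 120.4/1.251 = 96.27 mg/L; combined flow 1.251 m³/s.
Travel time t = 18.8·1000 / 0.96 = 19580 s = 5.440 h.
3.2%/h lost → k = −ln(1 − 0.032) = 0.03252 h⁻¹.
Decay over the reach: 96.27·exp(−kt) = 96.27·0.8378 = 80.66 mg/L.
At the second outfall, C = (1.251·80.66 + 0.05200·133.0) / (1.251 + 0.05200) = 82.75 mg/L.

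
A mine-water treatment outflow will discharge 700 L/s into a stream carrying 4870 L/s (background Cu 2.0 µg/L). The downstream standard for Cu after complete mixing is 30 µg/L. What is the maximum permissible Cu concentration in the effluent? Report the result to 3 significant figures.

225 µg/L

At the limit, (Qr·Cr + Qe·Cₑ)/(Qr + Qe) = 30:
Cₑ = (5570·30 − 4870·2.000) / 700.0 = 224.8 µg/L.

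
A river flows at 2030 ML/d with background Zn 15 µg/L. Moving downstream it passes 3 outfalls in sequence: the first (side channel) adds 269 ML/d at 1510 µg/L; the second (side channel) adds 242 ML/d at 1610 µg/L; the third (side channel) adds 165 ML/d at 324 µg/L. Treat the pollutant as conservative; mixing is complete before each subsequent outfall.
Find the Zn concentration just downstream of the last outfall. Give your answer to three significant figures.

After outfall 1: Q = 2030 + 269.0 = 2299 ML/d; C = (2030·15.00 + 269.0·1510)/2299 = 189.9 µg/L.
After outfall 2: Q = 2299 + 242.0 = 2541 ML/d; C = (2299·189.9 + 242.0·1610)/2541 = 325.2 µg/L.
After outfall 3: Q = 2541 + 165.0 = 2706 ML/d; C = (2541·325.2 + 165.0·324.0)/2706 = 325.1 µg/L.

325 µg/L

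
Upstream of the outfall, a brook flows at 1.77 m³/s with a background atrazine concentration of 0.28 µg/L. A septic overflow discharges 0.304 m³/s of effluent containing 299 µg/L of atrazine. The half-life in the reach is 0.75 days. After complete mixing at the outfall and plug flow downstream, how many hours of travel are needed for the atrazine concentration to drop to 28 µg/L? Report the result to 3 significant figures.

Mass balance: C = (1.770·0.2800 + 0.3040·299.0) / 2.074 = 91.39/2.074 = 44.07 µg/L.
Half-life 0.75 d → k = ln 2 / 0.75 = 0.9242 d⁻¹.
44.07·exp(−k·t) = 28 → t = ln(44.07/28)/k = 42390 s = 11.78 h.

11.8 h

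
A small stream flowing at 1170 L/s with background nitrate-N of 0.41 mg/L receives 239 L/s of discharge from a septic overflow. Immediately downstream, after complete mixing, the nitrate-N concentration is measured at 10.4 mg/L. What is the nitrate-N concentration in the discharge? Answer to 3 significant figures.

Mass balance: 1170·0.4100 + 239.0·Cₑ = 1409·10.40
→ Cₑ = (1409·10.40 − 1170·0.4100) / 239.0 = 59.31 mg/L.

59.3 mg/L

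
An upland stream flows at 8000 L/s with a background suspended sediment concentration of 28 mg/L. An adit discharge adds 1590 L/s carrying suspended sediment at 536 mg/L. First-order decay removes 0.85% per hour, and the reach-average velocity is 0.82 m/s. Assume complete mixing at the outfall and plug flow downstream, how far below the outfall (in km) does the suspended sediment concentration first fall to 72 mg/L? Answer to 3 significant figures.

153 km

Flow-weighted average: C = (8000·28.00 + 1590·536.0) / 9590 = 1076000/9590 = 112.2 mg/L.
0.85%/h lost → k = −ln(1 − 0.0085) = 0.008536 h⁻¹.
Set 112.2·exp(−k·t) = 72 → t = ln(112.2/72)/k = 187200 s = 51.99 h.
Distance = v·t = 0.82·187200 = 153500 m = 153.5 km.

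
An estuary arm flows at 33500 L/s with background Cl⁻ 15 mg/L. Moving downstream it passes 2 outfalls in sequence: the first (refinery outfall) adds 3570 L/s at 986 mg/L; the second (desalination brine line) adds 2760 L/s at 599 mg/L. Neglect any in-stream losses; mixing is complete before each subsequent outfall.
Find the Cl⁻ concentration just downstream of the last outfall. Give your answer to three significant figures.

142 mg/L

Outfall 1: combined Q = 37070 L/s; C = (33500·15.00 + 3570·986.0)/37070 = 108.5 mg/L.
Outfall 2: combined Q = 39830 L/s; C = (37070·108.5 + 2760·599.0)/39830 = 142.5 mg/L.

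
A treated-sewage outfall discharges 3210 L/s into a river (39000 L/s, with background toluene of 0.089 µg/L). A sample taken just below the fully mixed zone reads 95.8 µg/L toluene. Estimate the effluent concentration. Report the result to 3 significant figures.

Mass balance: 39000·0.08900 + 3210·Cₑ = 42210·95.80
→ Cₑ = (42210·95.80 − 39000·0.08900) / 3210 = 1259 µg/L.

1260 µg/L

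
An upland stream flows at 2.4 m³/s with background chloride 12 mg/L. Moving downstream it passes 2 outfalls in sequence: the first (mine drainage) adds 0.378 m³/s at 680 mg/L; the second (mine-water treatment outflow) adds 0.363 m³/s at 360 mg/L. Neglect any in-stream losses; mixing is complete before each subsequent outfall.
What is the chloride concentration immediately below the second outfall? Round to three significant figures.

After outfall 1: Q = 2.400 + 0.3780 = 2.778 m³/s; C = (2.400·12.00 + 0.3780·680.0)/2.778 = 102.9 mg/L.
After outfall 2: Q = 2.778 + 0.3630 = 3.141 m³/s; C = (2.778·102.9 + 0.3630·360.0)/3.141 = 132.6 mg/L.

133 mg/L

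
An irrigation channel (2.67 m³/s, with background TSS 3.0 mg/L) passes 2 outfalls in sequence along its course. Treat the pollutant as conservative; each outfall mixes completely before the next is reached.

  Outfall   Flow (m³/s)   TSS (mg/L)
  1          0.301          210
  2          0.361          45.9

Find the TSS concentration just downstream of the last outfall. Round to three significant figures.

After outfall 1: Q = 2.670 + 0.3010 = 2.971 m³/s; C = (2.670·3.000 + 0.3010·210.0)/2.971 = 23.97 mg/L.
After outfall 2: Q = 2.971 + 0.3610 = 3.332 m³/s; C = (2.971·23.97 + 0.3610·45.90)/3.332 = 26.35 mg/L.

26.3 mg/L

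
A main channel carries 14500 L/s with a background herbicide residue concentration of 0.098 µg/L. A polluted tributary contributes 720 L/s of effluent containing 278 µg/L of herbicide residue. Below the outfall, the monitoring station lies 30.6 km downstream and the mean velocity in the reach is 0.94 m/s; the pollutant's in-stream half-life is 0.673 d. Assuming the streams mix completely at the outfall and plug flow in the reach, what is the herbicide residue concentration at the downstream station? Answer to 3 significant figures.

Mixed concentration C = ΣQC/ΣQ = (14500·0.09800 + 720.0·278.0) / 15220 = 201600/15220 = 13.24 µg/L.
Travel time t = 30.6·1000 / 0.94 = 32550 s = 9.043 h.
Half-life 0.673 d → k = ln 2 / 0.673 = 1.030 d⁻¹.
Applying C = C₀e^(−kt): 13.24 × 0.6784 = 8.985 µg/L.

8.98 µg/L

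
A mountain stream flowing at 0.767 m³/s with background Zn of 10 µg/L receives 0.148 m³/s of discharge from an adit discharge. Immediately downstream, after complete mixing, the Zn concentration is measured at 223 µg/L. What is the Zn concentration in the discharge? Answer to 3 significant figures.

1330 µg/L

Mass balance: 0.7670·10.00 + 0.1480·Cₑ = 0.9150·223.0
→ Cₑ = (0.9150·223.0 − 0.7670·10.00) / 0.1480 = 1327 µg/L.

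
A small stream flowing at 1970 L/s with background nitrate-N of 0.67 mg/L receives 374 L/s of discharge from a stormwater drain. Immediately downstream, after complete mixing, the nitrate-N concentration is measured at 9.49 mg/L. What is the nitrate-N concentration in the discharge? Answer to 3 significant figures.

Mass balance: 1970·0.6700 + 374.0·Cₑ = 2344·9.490
→ Cₑ = (2344·9.490 − 1970·0.6700) / 374.0 = 55.95 mg/L.

55.9 mg/L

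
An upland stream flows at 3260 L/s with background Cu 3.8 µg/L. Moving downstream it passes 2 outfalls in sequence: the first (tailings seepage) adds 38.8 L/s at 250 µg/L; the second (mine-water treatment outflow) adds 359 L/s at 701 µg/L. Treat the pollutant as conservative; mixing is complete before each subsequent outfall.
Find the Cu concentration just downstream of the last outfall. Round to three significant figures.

74.8 µg/L

Outfall 1: combined Q = 3299 L/s; C = (3260·3.800 + 38.80·250.0)/3299 = 6.696 µg/L.
Outfall 2: combined Q = 3658 L/s; C = (3299·6.696 + 359.0·701.0)/3658 = 74.84 µg/L.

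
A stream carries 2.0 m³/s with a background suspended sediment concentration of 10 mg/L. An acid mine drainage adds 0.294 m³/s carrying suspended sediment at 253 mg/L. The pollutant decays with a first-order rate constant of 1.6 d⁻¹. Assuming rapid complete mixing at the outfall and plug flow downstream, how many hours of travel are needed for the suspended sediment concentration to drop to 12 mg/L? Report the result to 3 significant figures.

18.5 h

Mixed concentration C = ΣQC/ΣQ = (2.000·10.00 + 0.2940·253.0) / 2.294 = 94.38/2.294 = 41.14 mg/L.
41.14·exp(−k·t) = 12 → t = ln(41.14/12)/k = 66540 s = 18.48 h.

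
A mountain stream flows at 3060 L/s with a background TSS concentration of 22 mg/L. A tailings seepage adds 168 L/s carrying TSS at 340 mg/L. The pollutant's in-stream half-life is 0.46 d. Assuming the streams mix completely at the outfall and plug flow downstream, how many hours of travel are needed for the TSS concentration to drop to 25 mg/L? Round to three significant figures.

Mixed concentration C = ΣQC/ΣQ = (3060·22.00 + 168.0·340.0) / 3228 = 124400/3228 = 38.55 mg/L.
Half-life 0.46 d → k = ln 2 / 0.46 = 1.507 d⁻¹.
38.55·exp(−k·t) = 25 → t = ln(38.55/25)/k = 24830 s = 6.898 h.

6.90 h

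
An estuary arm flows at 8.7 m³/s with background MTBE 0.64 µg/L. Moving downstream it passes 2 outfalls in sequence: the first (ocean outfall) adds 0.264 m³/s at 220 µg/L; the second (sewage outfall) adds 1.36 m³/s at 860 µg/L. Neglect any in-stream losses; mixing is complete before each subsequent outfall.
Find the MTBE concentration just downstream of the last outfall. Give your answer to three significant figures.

Outfall 1: combined Q = 8.964 m³/s; C = (8.700·0.6400 + 0.2640·220.0)/8.964 = 7.100 µg/L.
Outfall 2: combined Q = 10.32 m³/s; C = (8.964·7.100 + 1.360·860.0)/10.32 = 119.5 µg/L.

119 µg/L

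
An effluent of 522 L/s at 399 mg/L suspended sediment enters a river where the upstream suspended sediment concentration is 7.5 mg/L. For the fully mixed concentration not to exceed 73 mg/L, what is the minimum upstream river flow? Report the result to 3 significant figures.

2600 L/s

Set C_mix = 73: (Q·7.500 + 522.0·399.0) / (Q + 522.0) = 73
→ Q = 522.0·(399.0 − 73)/(73 − 7.500) = 2598 L/s.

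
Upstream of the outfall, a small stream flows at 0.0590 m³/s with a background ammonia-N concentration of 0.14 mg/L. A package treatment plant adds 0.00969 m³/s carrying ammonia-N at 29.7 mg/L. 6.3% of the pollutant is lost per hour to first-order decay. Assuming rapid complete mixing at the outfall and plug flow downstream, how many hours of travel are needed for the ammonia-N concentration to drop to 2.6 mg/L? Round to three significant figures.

Mass balance: C = (0.05900·0.1400 + 0.009690·29.70) / 0.06869 = 0.2961/0.06869 = 4.310 mg/L.
6.3%/h lost → k = −ln(1 − 0.063) = 0.06507 h⁻¹.
4.310·exp(−k·t) = 2.6 → t = ln(4.310/2.6)/k = 27960 s = 7.767 h.

7.77 h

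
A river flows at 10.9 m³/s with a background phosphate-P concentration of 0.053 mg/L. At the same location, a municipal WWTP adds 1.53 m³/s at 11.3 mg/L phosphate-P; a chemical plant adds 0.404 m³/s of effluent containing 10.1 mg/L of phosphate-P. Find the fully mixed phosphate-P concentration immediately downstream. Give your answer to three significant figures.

After mixing, C = (10.90·0.05300 + 1.530·11.30 + 0.4040·10.10) / 12.83 = 21.95/12.83 = 1.710 mg/L.

1.71 mg/L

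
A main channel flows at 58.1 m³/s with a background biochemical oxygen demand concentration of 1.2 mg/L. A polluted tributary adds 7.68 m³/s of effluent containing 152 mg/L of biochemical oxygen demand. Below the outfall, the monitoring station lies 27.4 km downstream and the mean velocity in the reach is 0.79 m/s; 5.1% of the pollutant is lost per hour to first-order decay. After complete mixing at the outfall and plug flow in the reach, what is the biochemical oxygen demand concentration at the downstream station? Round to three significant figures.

After mixing, C = (58.10·1.200 + 7.680·152.0) / 65.78 = 1237/65.78 = 18.81 mg/L.
Travel time t = 27.4·1000 / 0.79 = 34680 s = 9.634 h.
5.1%/h lost → k = −ln(1 − 0.051) = 0.05235 h⁻¹.
Decay over the reach: 18.81·exp(−kt) = 18.81·0.6039 = 11.36 mg/L.

11.4 mg/L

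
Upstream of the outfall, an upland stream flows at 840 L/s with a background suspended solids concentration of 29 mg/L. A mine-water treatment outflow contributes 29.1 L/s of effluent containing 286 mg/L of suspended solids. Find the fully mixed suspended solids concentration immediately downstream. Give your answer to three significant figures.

Mass balance: C = (840.0·29.00 + 29.10·286.0) / 869.1 = 32680/869.1 = 37.61 mg/L.

37.6 mg/L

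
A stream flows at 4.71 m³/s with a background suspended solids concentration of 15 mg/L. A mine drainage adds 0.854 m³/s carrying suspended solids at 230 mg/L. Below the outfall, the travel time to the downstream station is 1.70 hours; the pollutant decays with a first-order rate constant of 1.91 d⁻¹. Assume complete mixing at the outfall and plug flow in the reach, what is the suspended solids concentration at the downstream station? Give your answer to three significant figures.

41.9 mg/L

Conservation of mass: C = (4.710·15.00 + 0.8540·230.0) / 5.564 = 267.1/5.564 = 48.00 mg/L.
Decay over the reach: 48.00·exp(−kt) = 48.00·0.8735 = 41.93 mg/L.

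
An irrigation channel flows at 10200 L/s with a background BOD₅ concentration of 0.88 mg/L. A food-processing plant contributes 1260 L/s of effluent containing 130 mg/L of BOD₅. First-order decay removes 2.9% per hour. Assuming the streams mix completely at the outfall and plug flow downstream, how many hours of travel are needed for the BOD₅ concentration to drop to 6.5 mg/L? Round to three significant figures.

28.6 h

Conservation of mass: C = (10200·0.8800 + 1260·130.0) / 11460 = 172800/11460 = 15.08 mg/L.
2.9%/h lost → k = −ln(1 − 0.029) = 0.02943 h⁻¹.
15.08·exp(−k·t) = 6.5 → t = ln(15.08/6.5)/k = 102900 s = 28.59 h.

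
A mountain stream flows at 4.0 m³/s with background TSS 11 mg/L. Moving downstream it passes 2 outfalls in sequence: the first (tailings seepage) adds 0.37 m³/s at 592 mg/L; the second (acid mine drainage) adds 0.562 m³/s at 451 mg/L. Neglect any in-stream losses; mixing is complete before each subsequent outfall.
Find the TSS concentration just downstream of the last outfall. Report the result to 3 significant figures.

105 mg/L

After outfall 1: Q = 4.000 + 0.3700 = 4.370 m³/s; C = (4.000·11.00 + 0.3700·592.0)/4.370 = 60.19 mg/L.
After outfall 2: Q = 4.370 + 0.5620 = 4.932 m³/s; C = (4.370·60.19 + 0.5620·451.0)/4.932 = 104.7 mg/L.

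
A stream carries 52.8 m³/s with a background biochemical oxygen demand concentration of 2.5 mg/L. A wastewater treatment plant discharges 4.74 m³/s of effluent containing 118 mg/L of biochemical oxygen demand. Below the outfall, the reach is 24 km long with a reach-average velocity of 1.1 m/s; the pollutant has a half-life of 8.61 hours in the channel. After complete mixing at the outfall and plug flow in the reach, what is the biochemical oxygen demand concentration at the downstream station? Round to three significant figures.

Conservation of mass: C = (52.80·2.500 + 4.740·118.0) / 57.54 = 691.3/57.54 = 12.01 mg/L.
Travel time t = 24·1000 / 1.1 = 21820 s = 6.061 h.
Half-life 8.61 h → k = ln 2 / 8.61 = 0.08050 h⁻¹ = 1.932 d⁻¹.
Applying C = C₀e^(−kt): 12.01 × 0.6139 = 7.376 mg/L.

7.38 mg/L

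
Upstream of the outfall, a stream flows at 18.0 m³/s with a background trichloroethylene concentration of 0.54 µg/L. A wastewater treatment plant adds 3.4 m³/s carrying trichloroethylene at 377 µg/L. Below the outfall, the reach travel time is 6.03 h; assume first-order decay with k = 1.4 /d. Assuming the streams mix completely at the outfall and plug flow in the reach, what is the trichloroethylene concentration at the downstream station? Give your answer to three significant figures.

42.5 µg/L

Flow-weighted average: C = (18.00·0.5400 + 3.400·377.0) / 21.40 = 1292/21.40 = 60.35 µg/L.
Applying C = C₀e^(−kt): 60.35 × 0.7035 = 42.45 µg/L.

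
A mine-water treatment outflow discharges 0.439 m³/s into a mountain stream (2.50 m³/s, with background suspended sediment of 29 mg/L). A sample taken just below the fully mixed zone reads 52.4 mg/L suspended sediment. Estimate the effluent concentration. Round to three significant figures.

Mass balance: 2.500·29.00 + 0.4390·Cₑ = 2.939·52.40
→ Cₑ = (2.939·52.40 − 2.500·29.00) / 0.4390 = 185.7 mg/L.

186 mg/L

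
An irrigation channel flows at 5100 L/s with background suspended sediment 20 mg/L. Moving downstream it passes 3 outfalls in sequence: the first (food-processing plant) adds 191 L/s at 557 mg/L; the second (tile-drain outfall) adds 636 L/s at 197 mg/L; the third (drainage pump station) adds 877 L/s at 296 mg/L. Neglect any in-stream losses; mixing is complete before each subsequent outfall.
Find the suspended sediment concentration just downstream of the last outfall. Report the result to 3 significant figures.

87.2 mg/L

Outfall 1: combined Q = 5291 L/s; C = (5100·20.00 + 191.0·557.0)/5291 = 39.39 mg/L.
Outfall 2: combined Q = 5927 L/s; C = (5291·39.39 + 636.0·197.0)/5927 = 56.30 mg/L.
Outfall 3: combined Q = 6804 L/s; C = (5927·56.30 + 877.0·296.0)/6804 = 87.19 mg/L.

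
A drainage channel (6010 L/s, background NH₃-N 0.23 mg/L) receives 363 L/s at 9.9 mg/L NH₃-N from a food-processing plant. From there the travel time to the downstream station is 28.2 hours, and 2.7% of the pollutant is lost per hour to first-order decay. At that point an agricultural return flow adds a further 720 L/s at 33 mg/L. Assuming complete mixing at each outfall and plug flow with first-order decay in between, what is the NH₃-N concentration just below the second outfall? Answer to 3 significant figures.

3.67 mg/L

Mixed concentration C = ΣQC/ΣQ = (6010·0.2300 + 363.0·9.900) / 6373 = 4976/6373 = 0.7808 mg/L; combined flow 6373 L/s.
2.7%/h lost → k = −ln(1 − 0.027) = 0.02737 h⁻¹.
Applying C = C₀e^(−kt): 0.7808 × 0.4621 = 0.3608 mg/L.
At the second outfall, C = (6373·0.3608 + 720.0·33.00) / (6373 + 720.0) = 3.674 mg/L.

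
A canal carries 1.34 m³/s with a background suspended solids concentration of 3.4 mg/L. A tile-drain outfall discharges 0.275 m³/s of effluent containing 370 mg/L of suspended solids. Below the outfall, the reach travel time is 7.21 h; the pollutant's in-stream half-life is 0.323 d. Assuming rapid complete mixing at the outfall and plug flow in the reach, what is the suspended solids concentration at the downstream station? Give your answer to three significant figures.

34.5 mg/L

Flow-weighted average: C = (1.340·3.400 + 0.2750·370.0) / 1.615 = 106.3/1.615 = 65.82 mg/L.
Half-life 0.323 d → k = ln 2 / 0.323 = 2.146 d⁻¹.
Decay over the reach: 65.82·exp(−kt) = 65.82·0.5248 = 34.55 mg/L.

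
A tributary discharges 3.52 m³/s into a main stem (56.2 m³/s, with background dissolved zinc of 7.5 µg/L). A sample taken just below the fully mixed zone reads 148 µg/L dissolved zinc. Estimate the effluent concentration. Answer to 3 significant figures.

2390 µg/L

Mass balance: 56.20·7.500 + 3.520·Cₑ = 59.72·148.0
→ Cₑ = (59.72·148.0 − 56.20·7.500) / 3.520 = 2391 µg/L.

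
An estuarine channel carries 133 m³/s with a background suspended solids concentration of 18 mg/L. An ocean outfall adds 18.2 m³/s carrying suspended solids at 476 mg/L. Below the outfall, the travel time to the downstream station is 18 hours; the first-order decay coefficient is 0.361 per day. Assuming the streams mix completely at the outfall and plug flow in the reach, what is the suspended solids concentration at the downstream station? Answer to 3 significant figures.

55.8 mg/L

Mass balance: C = (133.0·18.00 + 18.20·476.0) / 151.2 = 11060/151.2 = 73.13 mg/L.
After decay, C = 73.13 × e^(−kt) = 73.13 × 0.7628 = 55.78 mg/L.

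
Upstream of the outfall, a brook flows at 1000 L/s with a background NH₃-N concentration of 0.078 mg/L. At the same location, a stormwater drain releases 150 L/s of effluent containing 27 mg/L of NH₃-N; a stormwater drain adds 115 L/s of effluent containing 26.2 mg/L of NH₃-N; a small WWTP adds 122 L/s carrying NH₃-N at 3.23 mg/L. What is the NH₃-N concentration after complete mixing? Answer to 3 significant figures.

After mixing, C = (1000·0.07800 + 150.0·27.00 + 115.0·26.20 + 122.0·3.230) / 1387 = 7535/1387 = 5.433 mg/L.

5.43 mg/L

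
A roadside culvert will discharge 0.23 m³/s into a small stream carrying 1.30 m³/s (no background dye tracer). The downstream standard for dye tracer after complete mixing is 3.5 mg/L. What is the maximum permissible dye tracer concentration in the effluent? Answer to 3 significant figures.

At the limit, (Qr·Cr + Qe·Cₑ)/(Qr + Qe) = 3.5:
Cₑ = (1.530·3.5 − 1.300·0) / 0.2300 = 23.28 mg/L.

23.3 mg/L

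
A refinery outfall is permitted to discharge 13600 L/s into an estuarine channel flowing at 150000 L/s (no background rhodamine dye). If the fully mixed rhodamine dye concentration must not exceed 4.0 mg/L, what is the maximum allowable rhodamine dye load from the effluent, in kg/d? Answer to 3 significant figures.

Mass balance at the limit: 150000·0 + 13600·Cₑ = 163600·4.0 → Cₑ = 48.12 mg/L.
13600 L/s = 13.60 m³/s. Load = 13.60 m³/s × 48.12 g/m³ × 86 400 s/d = 56540 kg/d.

56500 kg/d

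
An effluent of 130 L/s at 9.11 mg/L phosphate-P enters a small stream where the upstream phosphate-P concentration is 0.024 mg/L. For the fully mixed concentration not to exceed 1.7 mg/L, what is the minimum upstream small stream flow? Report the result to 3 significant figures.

Set C_mix = 1.7: (Q·0.02400 + 130.0·9.110) / (Q + 130.0) = 1.7
→ Q = 130.0·(9.110 − 1.7)/(1.7 − 0.02400) = 574.8 L/s.

575 L/s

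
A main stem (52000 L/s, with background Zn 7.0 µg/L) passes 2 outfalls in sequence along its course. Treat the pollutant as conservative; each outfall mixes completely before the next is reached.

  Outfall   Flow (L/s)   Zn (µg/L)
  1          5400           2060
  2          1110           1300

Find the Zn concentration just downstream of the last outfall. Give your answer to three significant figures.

221 µg/L

After outfall 1: Q = 52000 + 5400 = 57400 L/s; C = (52000·7.000 + 5400·2060)/57400 = 200.1 µg/L.
After outfall 2: Q = 57400 + 1110 = 58510 L/s; C = (57400·200.1 + 1110·1300)/58510 = 221.0 µg/L.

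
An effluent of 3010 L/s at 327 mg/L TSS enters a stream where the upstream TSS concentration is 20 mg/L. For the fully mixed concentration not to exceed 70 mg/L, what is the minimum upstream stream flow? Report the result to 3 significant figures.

Set C_mix = 70: (Q·20.00 + 3010·327.0) / (Q + 3010) = 70
→ Q = 3010·(327.0 − 70)/(70 − 20.00) = 15470 L/s.

15500 L/s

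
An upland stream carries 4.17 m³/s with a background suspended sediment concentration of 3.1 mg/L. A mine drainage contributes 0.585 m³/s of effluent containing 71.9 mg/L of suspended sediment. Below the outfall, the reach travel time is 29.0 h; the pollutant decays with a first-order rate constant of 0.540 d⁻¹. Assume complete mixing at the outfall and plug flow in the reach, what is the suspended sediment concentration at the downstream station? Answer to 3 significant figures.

6.02 mg/L

Conservation of mass: C = (4.170·3.100 + 0.5850·71.90) / 4.755 = 54.99/4.755 = 11.56 mg/L.
Applying C = C₀e^(−kt): 11.56 × 0.5207 = 6.022 mg/L.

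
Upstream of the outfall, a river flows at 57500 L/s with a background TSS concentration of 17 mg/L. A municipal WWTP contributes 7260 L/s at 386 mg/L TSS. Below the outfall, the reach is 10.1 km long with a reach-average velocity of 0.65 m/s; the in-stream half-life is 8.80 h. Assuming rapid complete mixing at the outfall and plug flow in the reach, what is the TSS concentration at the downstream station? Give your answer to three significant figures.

41.5 mg/L

Mixed concentration C = ΣQC/ΣQ = (57500·17.00 + 7260·386.0) / 64760 = 3780000/64760 = 58.37 mg/L.
Travel time t = 10.1·1000 / 0.65 = 15540 s = 4.316 h.
Half-life 8.80 h → k = ln 2 / 8.80 = 0.07877 h⁻¹ = 1.890 d⁻¹.
Decay over the reach: 58.37·exp(−kt) = 58.37·0.7118 = 41.55 mg/L.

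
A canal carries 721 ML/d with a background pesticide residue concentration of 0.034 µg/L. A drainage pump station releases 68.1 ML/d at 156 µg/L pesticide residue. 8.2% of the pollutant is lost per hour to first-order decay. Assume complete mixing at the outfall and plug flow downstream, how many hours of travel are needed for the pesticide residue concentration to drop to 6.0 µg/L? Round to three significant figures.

After mixing, C = (721.0·0.03400 + 68.10·156.0) / 789.1 = 10650/789.1 = 13.49 µg/L.
8.2%/h lost → k = −ln(1 − 0.082) = 0.08556 h⁻¹.
13.49·exp(−k·t) = 6.0 → t = ln(13.49/6.0)/k = 34100 s = 9.473 h.

9.47 h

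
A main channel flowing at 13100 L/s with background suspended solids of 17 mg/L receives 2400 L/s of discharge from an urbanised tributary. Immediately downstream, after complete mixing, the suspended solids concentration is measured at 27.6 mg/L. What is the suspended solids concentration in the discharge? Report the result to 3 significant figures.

85.5 mg/L

Mass balance: 13100·17.00 + 2400·Cₑ = 15500·27.60
→ Cₑ = (15500·27.60 − 13100·17.00) / 2400 = 85.46 mg/L.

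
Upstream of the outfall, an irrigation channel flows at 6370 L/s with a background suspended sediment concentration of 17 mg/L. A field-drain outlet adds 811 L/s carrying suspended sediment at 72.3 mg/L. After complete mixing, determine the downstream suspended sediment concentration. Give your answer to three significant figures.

Flow-weighted average: C = (6370·17.00 + 811.0·72.30) / 7181 = 166900/7181 = 23.25 mg/L.

23.2 mg/L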